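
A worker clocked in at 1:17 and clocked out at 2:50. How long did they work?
From 1:17 to 2:50:
(2 x 60 + 50) - (1 x 60 + 17) = 170 - 77 = 93 minutes
= 1 hour and 33 minutes

Final answer: 1 hour and 33 minutes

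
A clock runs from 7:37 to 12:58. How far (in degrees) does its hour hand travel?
The hour hand moves 0.5 degrees per minute.
Time elapsed: 12:58 - 7:37 = 321 minutes
Angular displacement: 321 x 0.5 = 160.5 degrees

Final answer: 160.5 degrees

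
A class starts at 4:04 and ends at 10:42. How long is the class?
From 4:04 to 10:42:
(10 x 60 + 42) - (4 x 60 + 4) = 642 - 244 = 398 minutes
= 6 hours and 38 minutes

Final answer: 6 hours and 38 minutes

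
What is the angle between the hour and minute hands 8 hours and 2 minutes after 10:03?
First find the time 8 hours and 2 minutes after 10:03.
Total minutes: 10 x 60 + 3 + 8 x 60 + 2 = 1085.
1085 mod 720 = 365 minutes = 6:05.
Now compute the angle at 6:05:
Hour hand: 6 x 30 + 5 x 0.5 = 182.5 degrees
Minute hand: 5 x 6 = 30 degrees
Difference: |182.5 - 30| = 152.5 degrees
The angle is 152.5 degrees

Final answer: 152.5 degrees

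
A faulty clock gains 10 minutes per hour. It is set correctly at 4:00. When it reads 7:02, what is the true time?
For every 60 true minutes, the faulty clock advances 70 minutes, so 1 faulty-clock minute corresponds to 60/70 true minutes.
From 4:00 to 7:02 on the faulty dial is 182 minutes.
True elapsed: 182 x 60/70 = 156 minutes = 2 hours and 36 minutes.
True time: 4:00 + 2 hours and 36 minutes = 6:36.

Final answer: 6:36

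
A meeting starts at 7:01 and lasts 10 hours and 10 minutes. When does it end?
Starting time: 7:01
Adding 10 minutes to 1 minute: 1 + 10 = 11 minutes
Adding 10 hours: 7 + 10 = 17 - 12 = 5
Final time: 5:11

Final answer: 5:11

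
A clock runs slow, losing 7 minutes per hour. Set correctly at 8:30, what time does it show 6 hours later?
For every 60 true minutes, the faulty clock advances 60 - 7 = 53 minutes.
True elapsed: 6 hours = 360 minutes.
Faulty clock advances: 360 x 53/60 = 318 minutes (drift: 42 minutes behind).
Shown time: 8:30 + 318 minutes = 1:48.

Final answer: 1:48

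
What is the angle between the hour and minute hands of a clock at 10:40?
Hour hand position: 10 x 30 + 40 x 0.5 = 320 degrees
Minute hand position: 40 x 6 = 240 degrees
Difference: |320 - 240| = 80 degrees
The angle between the hands is 80 degrees

Final answer: 80 degrees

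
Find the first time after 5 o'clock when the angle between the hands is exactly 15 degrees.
At t minutes past 5:00, the hour hand is at 30 x 5 + 0.5t degrees and the minute hand is at 6t degrees.
The smaller angle between them is 15 degrees when |30H - 5.5t| = 15 or |30H - 5.5t| = 345.
With H = 5, solve 30 x 5 - 5.5t = +/- target for each target:
  t = (30 x 5 - 15) / 5.5 = 24.55
  t = (30 x 5 + 15) / 5.5 = 30
  t = (30 x 5 - 345) / 5.5 = -35.45 (outside (0, 60))
  t = (30 x 5 + 345) / 5.5 = 90 (outside (0, 60))
Valid solutions in (0, 60): {24.55, 30} minutes.
The first occurrence is t = 24.55 minutes.
The hands form a 15-degree angle at 24.55 minutes past 5:00.

Final answer: 24.55 minutes past 5:00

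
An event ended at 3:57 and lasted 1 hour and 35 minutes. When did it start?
Starting time: 3:57 = 237 total minutes past 12:00
Subtracting: 1 hour and 35 minutes = 95 minutes
237 - 95 = 142 minutes
= 2 hours and 22 minutes past 12:00 = 2:22

Final answer: 2:22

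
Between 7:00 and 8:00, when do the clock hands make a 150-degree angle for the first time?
At t minutes past 7:00, the hour hand is at 30 x 7 + 0.5t degrees and the minute hand is at 6t degrees.
The smaller angle between them is 150 degrees when |30H - 5.5t| = 150 or |30H - 5.5t| = 210.
With H = 7, solve 30 x 7 - 5.5t = +/- target for each target:
  t = (30 x 7 - 150) / 5.5 = 10.91
  t = (30 x 7 + 150) / 5.5 = 65.45 (outside (0, 60))
  t = (30 x 7 - 210) / 5.5 = 0 (outside (0, 60))
  t = (30 x 7 + 210) / 5.5 = 76.36 (outside (0, 60))
Valid solutions in (0, 60): {10.91} minutes.
The first occurrence is t = 10.91 minutes.
The hands form a 150-degree angle at 10.91 minutes past 7:00.

Final answer: 10.91 minutes past 7:00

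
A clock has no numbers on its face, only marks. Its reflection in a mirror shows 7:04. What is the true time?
Reflection across the vertical (12-6) axis maps a hand at angle A degrees to (360 - A) degrees, which sends a reading of T minutes past 12:00 to (720 - T) minutes past 12:00.
Mirror reads 7:04 = 424 minutes past 12:00.
Actual time: (720 - 424) mod 720 = 296 minutes = 4:56.

Final answer: 4:56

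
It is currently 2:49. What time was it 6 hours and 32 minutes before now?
Starting time: 2:49 = 169 total minutes past 12:00
Subtracting: 6 hours and 32 minutes = 392 minutes
169 - 392 = -223 (negative, add 12 hours = 720) = 497 minutes
= 8 hours and 17 minutes past 12:00 = 8:17

Final answer: 8:17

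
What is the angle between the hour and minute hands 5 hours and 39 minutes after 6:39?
First find the time 5 hours and 39 minutes after 6:39.
Total minutes: 6 x 60 + 39 + 5 x 60 + 39 = 738.
738 mod 720 = 18 minutes = 12:18.
Now compute the angle at 12:18:
Hour hand: 0 x 30 + 18 x 0.5 = 9 degrees
Minute hand: 18 x 6 = 108 degrees
Difference: |9 - 108| = 99 degrees
The angle is 99 degrees

Final answer: 99 degrees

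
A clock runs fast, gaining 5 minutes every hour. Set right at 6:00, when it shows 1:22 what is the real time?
For every 60 true minutes, the faulty clock advances 65 minutes, so 1 faulty-clock minute corresponds to 60/65 true minutes.
From 6:00 to 1:22 on the faulty dial is 442 minutes.
True elapsed: 442 x 60/65 = 408 minutes = 6 hours and 48 minutes.
True time: 6:00 + 6 hours and 48 minutes = 12:48.

Final answer: 12:48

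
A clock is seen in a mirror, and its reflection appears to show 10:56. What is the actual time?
Reflection across the vertical (12-6) axis maps a hand at angle A degrees to (360 - A) degrees, which sends a reading of T minutes past 12:00 to (720 - T) minutes past 12:00.
Mirror reads 10:56 = 656 minutes past 12:00.
Actual time: (720 - 656) mod 720 = 64 minutes = 1:04.

Final answer: 1:04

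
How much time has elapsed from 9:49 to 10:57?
From 9:49 to 10:57:
(10 x 60 + 57) - (9 x 60 + 49) = 657 - 589 = 68 minutes
= 1 hour and 8 minutes

Final answer: 1 hour and 8 minutes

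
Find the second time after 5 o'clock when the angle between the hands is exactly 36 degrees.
At t minutes past 5:00, the hour hand is at 30 x 5 + 0.5t degrees and the minute hand is at 6t degrees.
The smaller angle between them is 36 degrees when |30H - 5.5t| = 36 or |30H - 5.5t| = 324.
With H = 5, solve 30 x 5 - 5.5t = +/- target for each target:
  t = (30 x 5 - 36) / 5.5 = 20.73
  t = (30 x 5 + 36) / 5.5 = 33.82
  t = (30 x 5 - 324) / 5.5 = -31.64 (outside (0, 60))
  t = (30 x 5 + 324) / 5.5 = 86.18 (outside (0, 60))
Valid solutions in (0, 60): {20.73, 33.82} minutes.
The second occurrence is t = 33.82 minutes.
The hands form a 36-degree angle at 33.82 minutes past 5:00.

Final answer: 33.82 minutes past 5:00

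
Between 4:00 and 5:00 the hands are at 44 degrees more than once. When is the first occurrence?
At t minutes past 4:00, the hour hand is at 30 x 4 + 0.5t degrees and the minute hand is at 6t degrees.
The smaller angle between them is 44 degrees when |30H - 5.5t| = 44 or |30H - 5.5t| = 316.
With H = 4, solve 30 x 4 - 5.5t = +/- target for each target:
  t = (30 x 4 - 44) / 5.5 = 13.82
  t = (30 x 4 + 44) / 5.5 = 29.82
  t = (30 x 4 - 316) / 5.5 = -35.64 (outside (0, 60))
  t = (30 x 4 + 316) / 5.5 = 79.27 (outside (0, 60))
Valid solutions in (0, 60): {13.82, 29.82} minutes.
The first occurrence is t = 13.82 minutes.
The hands form a 44-degree angle at 13.82 minutes past 4:00.

Final answer: 13.82 minutes past 4:00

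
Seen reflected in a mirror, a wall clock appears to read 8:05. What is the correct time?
Reflection across the vertical (12-6) axis maps a hand at angle A degrees to (360 - A) degrees, which sends a reading of T minutes past 12:00 to (720 - T) minutes past 12:00.
Mirror reads 8:05 = 485 minutes past 12:00.
Actual time: (720 - 485) mod 720 = 235 minutes = 3:55.

Final answer: 3:55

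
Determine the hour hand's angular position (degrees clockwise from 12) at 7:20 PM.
The hour hand moves 30 degrees per hour and 0.5 degrees per minute.
At 7:20: (7) x 30 + 20 x 0.5 = 210 + 10 = 220 degrees

Final answer: 220 degrees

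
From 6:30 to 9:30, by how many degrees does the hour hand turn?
The hour hand moves 0.5 degrees per minute.
Time elapsed: 9:30 - 6:30 = 180 minutes
Angular displacement: 180 x 0.5 = 90 degrees

Final answer: 90 degrees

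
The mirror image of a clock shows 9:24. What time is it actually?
Reflection across the vertical (12-6) axis maps a hand at angle A degrees to (360 - A) degrees, which sends a reading of T minutes past 12:00 to (720 - T) minutes past 12:00.
Mirror reads 9:24 = 564 minutes past 12:00.
Actual time: (720 - 564) mod 720 = 156 minutes = 2:36.

Final answer: 2:36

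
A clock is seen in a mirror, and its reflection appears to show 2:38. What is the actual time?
Reflection across the vertical (12-6) axis maps a hand at angle A degrees to (360 - A) degrees, which sends a reading of T minutes past 12:00 to (720 - T) minutes past 12:00.
Mirror reads 2:38 = 158 minutes past 12:00.
Actual time: (720 - 158) mod 720 = 562 minutes = 9:22.

Final answer: 9:22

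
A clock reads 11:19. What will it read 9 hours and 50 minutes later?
Starting time: 11:19
Adding 50 minutes to 19 minutes: 19 + 50 = 69 minutes = 1 hour and 9 minutes
Adding 9 hours: 11 + 9 + 1 (carry) = 21 - 12 = 9
Final time: 9:09

Final answer: 9:09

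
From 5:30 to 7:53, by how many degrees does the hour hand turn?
The hour hand moves 0.5 degrees per minute.
Time elapsed: 7:53 - 5:30 = 143 minutes
Angular displacement: 143 x 0.5 = 71.5 degrees

Final answer: 71.5 degrees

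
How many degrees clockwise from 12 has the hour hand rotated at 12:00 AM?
The hour hand moves 30 degrees per hour and 0.5 degrees per minute.
At 12:00: (0) x 30 + 0 x 0.5 = 0 + 0 = 0 degrees

Final answer: 0 degrees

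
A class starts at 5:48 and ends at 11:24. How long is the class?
From 5:48 to 11:24:
(11 x 60 + 24) - (5 x 60 + 48) = 684 - 348 = 336 minutes
= 5 hours and 36 minutes

Final answer: 5 hours and 36 minutes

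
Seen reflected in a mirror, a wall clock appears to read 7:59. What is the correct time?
Reflection across the vertical (12-6) axis maps a hand at angle A degrees to (360 - A) degrees, which sends a reading of T minutes past 12:00 to (720 - T) minutes past 12:00.
Mirror reads 7:59 = 479 minutes past 12:00.
Actual time: (720 - 479) mod 720 = 241 minutes = 4:01.

Final answer: 4:01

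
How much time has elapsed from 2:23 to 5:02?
From 2:23 to 5:02:
(5 x 60 + 2) - (2 x 60 + 23) = 302 - 143 = 159 minutes
= 2 hours and 39 minutes

Final answer: 2 hours and 39 minutes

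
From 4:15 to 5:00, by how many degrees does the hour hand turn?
The hour hand moves 0.5 degrees per minute.
Time elapsed: 5:00 - 4:15 = 45 minutes
Angular displacement: 45 x 0.5 = 22.5 degrees

Final answer: 22.5 degrees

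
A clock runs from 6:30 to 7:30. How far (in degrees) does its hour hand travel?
The hour hand moves 0.5 degrees per minute.
Time elapsed: 7:30 - 6:30 = 60 minutes
Angular displacement: 60 x 0.5 = 30 degrees

Final answer: 30 degrees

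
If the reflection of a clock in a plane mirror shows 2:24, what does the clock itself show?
Reflection across the vertical (12-6) axis maps a hand at angle A degrees to (360 - A) degrees, which sends a reading of T minutes past 12:00 to (720 - T) minutes past 12:00.
Mirror reads 2:24 = 144 minutes past 12:00.
Actual time: (720 - 144) mod 720 = 576 minutes = 9:36.

Final answer: 9:36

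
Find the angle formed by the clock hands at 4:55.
Hour hand position: 4 x 30 + 55 x 0.5 = 147.5 degrees
Minute hand position: 55 x 6 = 330 degrees
Difference: |147.5 - 330| = 182.5 degrees
Since 182.5 > 180, the smaller angle is 360 - 182.5 = 177.5 degrees

Final answer: 177.5 degrees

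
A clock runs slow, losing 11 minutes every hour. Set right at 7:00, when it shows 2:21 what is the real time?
For every 60 true minutes, the faulty clock advances 49 minutes, so 1 faulty-clock minute corresponds to 60/49 true minutes.
From 7:00 to 2:21 on the faulty dial is 441 minutes.
True elapsed: 441 x 60/49 = 540 minutes = 9 hours.
True time: 7:00 + 9 hours = 4:00.

Final answer: 4:00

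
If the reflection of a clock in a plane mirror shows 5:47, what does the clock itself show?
Reflection across the vertical (12-6) axis maps a hand at angle A degrees to (360 - A) degrees, which sends a reading of T minutes past 12:00 to (720 - T) minutes past 12:00.
Mirror reads 5:47 = 347 minutes past 12:00.
Actual time: (720 - 347) mod 720 = 373 minutes = 6:13.

Final answer: 6:13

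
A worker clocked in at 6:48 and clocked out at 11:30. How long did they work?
From 6:48 to 11:30:
(11 x 60 + 30) - (6 x 60 + 48) = 690 - 408 = 282 minutes
= 4 hours and 42 minutes

Final answer: 4 hours and 42 minutes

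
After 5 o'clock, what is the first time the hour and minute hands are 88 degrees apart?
At t minutes past 5:00, the hour hand is at 30 x 5 + 0.5t degrees and the minute hand is at 6t degrees.
The smaller angle between them is 88 degrees when |30H - 5.5t| = 88 or |30H - 5.5t| = 272.
With H = 5, solve 30 x 5 - 5.5t = +/- target for each target:
  t = (30 x 5 - 88) / 5.5 = 11.27
  t = (30 x 5 + 88) / 5.5 = 43.27
  t = (30 x 5 - 272) / 5.5 = -22.18 (outside (0, 60))
  t = (30 x 5 + 272) / 5.5 = 76.73 (outside (0, 60))
Valid solutions in (0, 60): {11.27, 43.27} minutes.
The first occurrence is t = 11.27 minutes.
The hands form a 88-degree angle at 11.27 minutes past 5:00.

Final answer: 11.27 minutes past 5:00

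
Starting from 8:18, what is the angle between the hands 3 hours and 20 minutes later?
First find the time 3 hours and 20 minutes after 8:18.
Total minutes: 8 x 60 + 18 + 3 x 60 + 20 = 698.
698 mod 720 = 698 minutes = 11:38.
Now compute the angle at 11:38:
Hour hand: 11 x 30 + 38 x 0.5 = 349 degrees
Minute hand: 38 x 6 = 228 degrees
Difference: |349 - 228| = 121 degrees
The angle is 121 degrees

Final answer: 121 degrees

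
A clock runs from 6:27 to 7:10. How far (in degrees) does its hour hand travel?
The hour hand moves 0.5 degrees per minute.
Time elapsed: 7:10 - 6:27 = 43 minutes
Angular displacement: 43 x 0.5 = 21.5 degrees

Final answer: 21.5 degrees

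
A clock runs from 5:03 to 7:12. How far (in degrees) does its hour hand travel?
The hour hand moves 0.5 degrees per minute.
Time elapsed: 7:12 - 5:03 = 129 minutes
Angular displacement: 129 x 0.5 = 64.5 degrees

Final answer: 64.5 degrees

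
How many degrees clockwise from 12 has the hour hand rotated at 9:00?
The hour hand moves 30 degrees per hour and 0.5 degrees per minute.
At 9:00: (9) x 30 + 0 x 0.5 = 270 + 0 = 270 degrees

Final answer: 270 degrees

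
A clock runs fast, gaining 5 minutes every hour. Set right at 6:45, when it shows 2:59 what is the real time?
For every 60 true minutes, the faulty clock advances 65 minutes, so 1 faulty-clock minute corresponds to 60/65 true minutes.
From 6:45 to 2:59 on the faulty dial is 494 minutes.
True elapsed: 494 x 60/65 = 456 minutes = 7 hours and 36 minutes.
True time: 6:45 + 7 hours and 36 minutes = 2:21.

Final answer: 2:21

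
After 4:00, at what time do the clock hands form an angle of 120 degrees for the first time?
At t minutes past 4:00, the hour hand is at 30 x 4 + 0.5t degrees and the minute hand is at 6t degrees.
The smaller angle between them is 120 degrees when |30H - 5.5t| = 120 or |30H - 5.5t| = 240.
With H = 4, solve 30 x 4 - 5.5t = +/- target for each target:
  t = (30 x 4 - 120) / 5.5 = 0 (outside (0, 60))
  t = (30 x 4 + 120) / 5.5 = 43.64
  t = (30 x 4 - 240) / 5.5 = -21.82 (outside (0, 60))
  t = (30 x 4 + 240) / 5.5 = 65.45 (outside (0, 60))
Valid solutions in (0, 60): {43.64} minutes.
The first occurrence is t = 43.64 minutes.
The hands form a 120-degree angle at 43.64 minutes past 4:00.

Final answer: 43.64 minutes past 4:00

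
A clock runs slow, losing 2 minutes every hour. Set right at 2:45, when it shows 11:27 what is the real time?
For every 60 true minutes, the faulty clock advances 58 minutes, so 1 faulty-clock minute corresponds to 60/58 true minutes.
From 2:45 to 11:27 on the faulty dial is 522 minutes.
True elapsed: 522 x 60/58 = 540 minutes = 9 hours.
True time: 2:45 + 9 hours = 11:45.

Final answer: 11:45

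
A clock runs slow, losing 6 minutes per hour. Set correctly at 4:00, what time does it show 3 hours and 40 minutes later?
For every 60 true minutes, the faulty clock advances 60 - 6 = 54 minutes.
True elapsed: 3 hours and 40 minutes = 220 minutes.
Faulty clock advances: 220 x 54/60 = 198 minutes (drift: 22 minutes behind).
Shown time: 4:00 + 198 minutes = 7:18.

Final answer: 7:18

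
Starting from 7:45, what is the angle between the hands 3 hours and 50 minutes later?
First find the time 3 hours and 50 minutes after 7:45.
Total minutes: 7 x 60 + 45 + 3 x 60 + 50 = 695.
695 mod 720 = 695 minutes = 11:35.
Now compute the angle at 11:35:
Hour hand: 11 x 30 + 35 x 0.5 = 347.5 degrees
Minute hand: 35 x 6 = 210 degrees
Difference: |347.5 - 210| = 137.5 degrees
The angle is 137.5 degrees

Final answer: 137.5 degrees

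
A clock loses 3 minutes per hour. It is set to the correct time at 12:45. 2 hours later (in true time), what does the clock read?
For every 60 true minutes, the faulty clock advances 60 - 3 = 57 minutes.
True elapsed: 2 hours = 120 minutes.
Faulty clock advances: 120 x 57/60 = 114 minutes (drift: 6 minutes behind).
Shown time: 12:45 + 114 minutes = 2:39.

Final answer: 2:39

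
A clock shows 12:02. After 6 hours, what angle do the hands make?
First find the time 6 hours after 12:02.
Total minutes: 12 x 60 + 2 + 6 x 60 + 0 = 1082.
1082 mod 720 = 362 minutes = 6:02.
Now compute the angle at 6:02:
Hour hand: 6 x 30 + 2 x 0.5 = 181 degrees
Minute hand: 2 x 6 = 12 degrees
Difference: |181 - 12| = 169 degrees
The angle is 169 degrees

Final answer: 169 degrees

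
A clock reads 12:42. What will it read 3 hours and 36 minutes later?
Starting time: 12:42
Adding 36 minutes to 42 minutes: 42 + 36 = 78 minutes = 1 hour and 18 minutes
Adding 3 hours: 12 + 3 + 1 (carry) = 16 - 12 = 4
Final time: 4:18

Final answer: 4:18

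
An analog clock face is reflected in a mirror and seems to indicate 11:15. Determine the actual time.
Reflection across the vertical (12-6) axis maps a hand at angle A degrees to (360 - A) degrees, which sends a reading of T minutes past 12:00 to (720 - T) minutes past 12:00.
Mirror reads 11:15 = 675 minutes past 12:00.
Actual time: (720 - 675) mod 720 = 45 minutes = 12:45.

Final answer: 12:45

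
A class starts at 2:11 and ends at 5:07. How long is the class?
From 2:11 to 5:07:
(5 x 60 + 7) - (2 x 60 + 11) = 307 - 131 = 176 minutes
= 2 hours and 56 minutes

Final answer: 2 hours and 56 minutes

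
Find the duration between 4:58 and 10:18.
From 4:58 to 10:18:
(10 x 60 + 18) - (4 x 60 + 58) = 618 - 298 = 320 minutes
= 5 hours and 20 minutes

Final answer: 5 hours and 20 minutes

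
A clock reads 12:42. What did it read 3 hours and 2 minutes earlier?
Starting time: 12:42 = 42 total minutes past 12:00
Subtracting: 3 hours and 2 minutes = 182 minutes
42 - 182 = -140 (negative, add 12 hours = 720) = 580 minutes
= 9 hours and 40 minutes past 12:00 = 9:40

Final answer: 9:40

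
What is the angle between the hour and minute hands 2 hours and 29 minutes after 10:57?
First find the time 2 hours and 29 minutes after 10:57.
Total minutes: 10 x 60 + 57 + 2 x 60 + 29 = 806.
806 mod 720 = 86 minutes = 1:26.
Now compute the angle at 1:26:
Hour hand: 1 x 30 + 26 x 0.5 = 43 degrees
Minute hand: 26 x 6 = 156 degrees
Difference: |43 - 156| = 113 degrees
The angle is 113 degrees

Final answer: 113 degrees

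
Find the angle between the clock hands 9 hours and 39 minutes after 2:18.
First find the time 9 hours and 39 minutes after 2:18.
Total minutes: 2 x 60 + 18 + 9 x 60 + 39 = 717.
717 mod 720 = 717 minutes = 11:57.
Now compute the angle at 11:57:
Hour hand: 11 x 30 + 57 x 0.5 = 358.5 degrees
Minute hand: 57 x 6 = 342 degrees
Difference: |358.5 - 342| = 16.5 degrees
The angle is 16.5 degrees

Final answer: 16.5 degrees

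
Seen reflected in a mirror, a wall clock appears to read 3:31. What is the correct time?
Reflection across the vertical (12-6) axis maps a hand at angle A degrees to (360 - A) degrees, which sends a reading of T minutes past 12:00 to (720 - T) minutes past 12:00.
Mirror reads 3:31 = 211 minutes past 12:00.
Actual time: (720 - 211) mod 720 = 509 minutes = 8:29.

Final answer: 8:29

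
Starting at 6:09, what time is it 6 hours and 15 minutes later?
Starting time: 6:09
Adding 15 minutes to 9 minutes: 9 + 15 = 24 minutes
Adding 6 hours: 6 + 6 = 12
Final time: 12:24

Final answer: 12:24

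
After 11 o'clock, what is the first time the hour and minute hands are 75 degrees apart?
At t minutes past 11:00, the hour hand is at 30 x 11 + 0.5t degrees and the minute hand is at 6t degrees.
The smaller angle between them is 75 degrees when |30H - 5.5t| = 75 or |30H - 5.5t| = 285.
With H = 11, solve 30 x 11 - 5.5t = +/- target for each target:
  t = (30 x 11 - 75) / 5.5 = 46.36
  t = (30 x 11 + 75) / 5.5 = 73.64 (outside (0, 60))
  t = (30 x 11 - 285) / 5.5 = 8.18
  t = (30 x 11 + 285) / 5.5 = 111.82 (outside (0, 60))
Valid solutions in (0, 60): {8.18, 46.36} minutes.
The first occurrence is t = 8.18 minutes.
The hands form a 75-degree angle at 8.18 minutes past 11:00.

Final answer: 8.18 minutes past 11:00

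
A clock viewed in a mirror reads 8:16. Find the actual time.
Reflection across the vertical (12-6) axis maps a hand at angle A degrees to (360 - A) degrees, which sends a reading of T minutes past 12:00 to (720 - T) minutes past 12:00.
Mirror reads 8:16 = 496 minutes past 12:00.
Actual time: (720 - 496) mod 720 = 224 minutes = 3:44.

Final answer: 3:44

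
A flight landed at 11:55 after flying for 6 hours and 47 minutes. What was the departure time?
Starting time: 11:55 = 715 total minutes past 12:00
Subtracting: 6 hours and 47 minutes = 407 minutes
715 - 407 = 308 minutes
= 5 hours and 8 minutes past 12:00 = 5:08

Final answer: 5:08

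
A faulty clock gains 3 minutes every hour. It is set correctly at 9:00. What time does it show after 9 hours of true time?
For every 60 true minutes, the faulty clock advances 60 + 3 = 63 minutes.
True elapsed: 9 hours = 540 minutes.
Faulty clock advances: 540 x 63/60 = 567 minutes (drift: 27 minutes ahead).
Shown time: 9:00 + 567 minutes = 6:27.

Final answer: 6:27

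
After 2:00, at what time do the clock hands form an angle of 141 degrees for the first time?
At t minutes past 2:00, the hour hand is at 30 x 2 + 0.5t degrees and the minute hand is at 6t degrees.
The smaller angle between them is 141 degrees when |30H - 5.5t| = 141 or |30H - 5.5t| = 219.
With H = 2, solve 30 x 2 - 5.5t = +/- target for each target:
  t = (30 x 2 - 141) / 5.5 = -14.73 (outside (0, 60))
  t = (30 x 2 + 141) / 5.5 = 36.55
  t = (30 x 2 - 219) / 5.5 = -28.91 (outside (0, 60))
  t = (30 x 2 + 219) / 5.5 = 50.73
Valid solutions in (0, 60): {36.55, 50.73} minutes.
The first occurrence is t = 36.55 minutes.
The hands form a 141-degree angle at 36.55 minutes past 2:00.

Final answer: 36.55 minutes past 2:00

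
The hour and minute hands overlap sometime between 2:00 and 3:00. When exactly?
The minute hand gains 5.5 degrees per minute on the hour hand.
At 2:00, the hour hand is at 60 degrees and the minute hand is at 0 degrees.
The gap is 60 degrees. Time to close: 60/5.5 = 60 x 2/11 = 10.91 minutes.
The hands overlap at 10.91 minutes past 2:00.

Final answer: 10.91 minutes past 2:00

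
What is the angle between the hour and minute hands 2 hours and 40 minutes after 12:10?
First find the time 2 hours and 40 minutes after 12:10.
Total minutes: 12 x 60 + 10 + 2 x 60 + 40 = 890.
890 mod 720 = 170 minutes = 2:50.
Now compute the angle at 2:50:
Hour hand: 2 x 30 + 50 x 0.5 = 85 degrees
Minute hand: 50 x 6 = 300 degrees
Difference: |85 - 300| = 215 degrees
Smaller angle: 360 - 215 = 145 degrees

Final answer: 145 degrees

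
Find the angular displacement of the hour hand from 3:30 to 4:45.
The hour hand moves 0.5 degrees per minute.
Time elapsed: 4:45 - 3:30 = 75 minutes
Angular displacement: 75 x 0.5 = 37.5 degrees

Final answer: 37.5 degrees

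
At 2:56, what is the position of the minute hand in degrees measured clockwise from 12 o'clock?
The minute hand moves 6 degrees per minute.
At 2:56: 56 x 6 = 336 degrees

Final answer: 336 degrees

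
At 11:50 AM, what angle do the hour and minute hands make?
Hour hand position: 11 x 30 + 50 x 0.5 = 355 degrees
Minute hand position: 50 x 6 = 300 degrees
Difference: |355 - 300| = 55 degrees
The angle between the hands is 55 degrees

Final answer: 55 degrees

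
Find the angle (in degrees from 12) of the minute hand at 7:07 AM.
The minute hand moves 6 degrees per minute.
At 7:07: 7 x 6 = 42 degrees

Final answer: 42 degrees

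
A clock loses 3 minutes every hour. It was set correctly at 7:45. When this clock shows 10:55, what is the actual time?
For every 60 true minutes, the faulty clock advances 57 minutes, so 1 faulty-clock minute corresponds to 60/57 true minutes.
From 7:45 to 10:55 on the faulty dial is 190 minutes.
True elapsed: 190 x 60/57 = 200 minutes = 3 hours and 20 minutes.
True time: 7:45 + 3 hours and 20 minutes = 11:05.

Final answer: 11:05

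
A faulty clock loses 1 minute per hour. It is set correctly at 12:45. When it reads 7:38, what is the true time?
For every 60 true minutes, the faulty clock advances 59 minutes, so 1 faulty-clock minute corresponds to 60/59 true minutes.
From 12:45 to 7:38 on the faulty dial is 413 minutes.
True elapsed: 413 x 60/59 = 420 minutes = 7 hours.
True time: 12:45 + 7 hours = 7:45.

Final answer: 7:45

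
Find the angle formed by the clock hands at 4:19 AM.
Hour hand position: 4 x 30 + 19 x 0.5 = 129.5 degrees
Minute hand position: 19 x 6 = 114 degrees
Difference: |129.5 - 114| = 15.5 degrees
The angle between the hands is 15.5 degrees

Final answer: 15.5 degrees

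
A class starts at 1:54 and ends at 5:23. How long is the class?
From 1:54 to 5:23:
(5 x 60 + 23) - (1 x 60 + 54) = 323 - 114 = 209 minutes
= 3 hours and 29 minutes

Final answer: 3 hours and 29 minutes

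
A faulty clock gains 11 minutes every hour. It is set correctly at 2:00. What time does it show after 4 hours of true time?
For every 60 true minutes, the faulty clock advances 60 + 11 = 71 minutes.
True elapsed: 4 hours = 240 minutes.
Faulty clock advances: 240 x 71/60 = 284 minutes (drift: 44 minutes ahead).
Shown time: 2:00 + 284 minutes = 6:44.

Final answer: 6:44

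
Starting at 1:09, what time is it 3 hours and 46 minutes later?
Starting time: 1:09
Adding 46 minutes to 9 minutes: 9 + 46 = 55 minutes
Adding 3 hours: 1 + 3 = 4
Final time: 4:55

Final answer: 4:55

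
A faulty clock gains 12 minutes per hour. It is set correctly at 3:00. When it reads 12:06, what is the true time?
For every 60 true minutes, the faulty clock advances 72 minutes, so 1 faulty-clock minute corresponds to 60/72 true minutes.
From 3:00 to 12:06 on the faulty dial is 546 minutes.
True elapsed: 546 x 60/72 = 455 minutes = 7 hours and 35 minutes.
True time: 3:00 + 7 hours and 35 minutes = 10:35.

Final answer: 10:35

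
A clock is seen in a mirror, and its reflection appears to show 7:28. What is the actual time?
Reflection across the vertical (12-6) axis maps a hand at angle A degrees to (360 - A) degrees, which sends a reading of T minutes past 12:00 to (720 - T) minutes past 12:00.
Mirror reads 7:28 = 448 minutes past 12:00.
Actual time: (720 - 448) mod 720 = 272 minutes = 4:32.

Final answer: 4:32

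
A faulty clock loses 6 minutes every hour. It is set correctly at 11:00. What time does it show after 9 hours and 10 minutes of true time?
For every 60 true minutes, the faulty clock advances 60 - 6 = 54 minutes.
True elapsed: 9 hours and 10 minutes = 550 minutes.
Faulty clock advances: 550 x 54/60 = 495 minutes (drift: 55 minutes behind).
Shown time: 11:00 + 495 minutes = 7:15.

Final answer: 7:15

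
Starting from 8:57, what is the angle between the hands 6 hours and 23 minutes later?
First find the time 6 hours and 23 minutes after 8:57.
Total minutes: 8 x 60 + 57 + 6 x 60 + 23 = 920.
920 mod 720 = 200 minutes = 3:20.
Now compute the angle at 3:20:
Hour hand: 3 x 30 + 20 x 0.5 = 100 degrees
Minute hand: 20 x 6 = 120 degrees
Difference: |100 - 120| = 20 degrees
The angle is 20 degrees

Final answer: 20 degrees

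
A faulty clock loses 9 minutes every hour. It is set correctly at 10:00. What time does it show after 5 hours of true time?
For every 60 true minutes, the faulty clock advances 60 - 9 = 51 minutes.
True elapsed: 5 hours = 300 minutes.
Faulty clock advances: 300 x 51/60 = 255 minutes (drift: 45 minutes behind).
Shown time: 10:00 + 255 minutes = 2:15.

Final answer: 2:15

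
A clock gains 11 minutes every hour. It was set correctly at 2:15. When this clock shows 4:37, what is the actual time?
For every 60 true minutes, the faulty clock advances 71 minutes, so 1 faulty-clock minute corresponds to 60/71 true minutes.
From 2:15 to 4:37 on the faulty dial is 142 minutes.
True elapsed: 142 x 60/71 = 120 minutes = 2 hours.
True time: 2:15 + 2 hours = 4:15.

Final answer: 4:15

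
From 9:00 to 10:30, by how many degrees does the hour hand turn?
The hour hand moves 0.5 degrees per minute.
Time elapsed: 10:30 - 9:00 = 90 minutes
Angular displacement: 90 x 0.5 = 45 degrees

Final answer: 45 degrees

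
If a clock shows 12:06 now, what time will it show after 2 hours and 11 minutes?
Starting time: 12:06
Adding 11 minutes to 6 minutes: 6 + 11 = 17 minutes
Adding 2 hours: 12 + 2 = 14 - 12 = 2
Final time: 2:17

Final answer: 2:17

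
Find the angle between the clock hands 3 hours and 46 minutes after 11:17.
First find the time 3 hours and 46 minutes after 11:17.
Total minutes: 11 x 60 + 17 + 3 x 60 + 46 = 903.
903 mod 720 = 183 minutes = 3:03.
Now compute the angle at 3:03:
Hour hand: 3 x 30 + 3 x 0.5 = 91.5 degrees
Minute hand: 3 x 6 = 18 degrees
Difference: |91.5 - 18| = 73.5 degrees
The angle is 73.5 degrees

Final answer: 73.5 degrees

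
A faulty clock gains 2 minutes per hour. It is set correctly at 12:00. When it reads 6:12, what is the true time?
For every 60 true minutes, the faulty clock advances 62 minutes, so 1 faulty-clock minute corresponds to 60/62 true minutes.
From 12:00 to 6:12 on the faulty dial is 372 minutes.
True elapsed: 372 x 60/62 = 360 minutes = 6 hours.
True time: 12:00 + 6 hours = 6:00.

Final answer: 6:00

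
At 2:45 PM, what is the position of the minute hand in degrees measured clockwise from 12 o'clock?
The minute hand moves 6 degrees per minute.
At 2:45: 45 x 6 = 270 degrees

Final answer: 270 degrees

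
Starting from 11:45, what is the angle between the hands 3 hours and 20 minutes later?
First find the time 3 hours and 20 minutes after 11:45.
Total minutes: 11 x 60 + 45 + 3 x 60 + 20 = 905.
905 mod 720 = 185 minutes = 3:05.
Now compute the angle at 3:05:
Hour hand: 3 x 30 + 5 x 0.5 = 92.5 degrees
Minute hand: 5 x 6 = 30 degrees
Difference: |92.5 - 30| = 62.5 degrees
The angle is 62.5 degrees

Final answer: 62.5 degrees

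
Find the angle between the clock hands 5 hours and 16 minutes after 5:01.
First find the time 5 hours and 16 minutes after 5:01.
Total minutes: 5 x 60 + 1 + 5 x 60 + 16 = 617.
617 mod 720 = 617 minutes = 10:17.
Now compute the angle at 10:17:
Hour hand: 10 x 30 + 17 x 0.5 = 308.5 degrees
Minute hand: 17 x 6 = 102 degrees
Difference: |308.5 - 102| = 206.5 degrees
Smaller angle: 360 - 206.5 = 153.5 degrees

Final answer: 153.5 degrees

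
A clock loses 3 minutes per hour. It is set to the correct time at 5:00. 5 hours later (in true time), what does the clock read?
For every 60 true minutes, the faulty clock advances 60 - 3 = 57 minutes.
True elapsed: 5 hours = 300 minutes.
Faulty clock advances: 300 x 57/60 = 285 minutes (drift: 15 minutes behind).
Shown time: 5:00 + 285 minutes = 9:45.

Final answer: 9:45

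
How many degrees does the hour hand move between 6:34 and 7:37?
The hour hand moves 0.5 degrees per minute.
Time elapsed: 7:37 - 6:34 = 63 minutes
Angular displacement: 63 x 0.5 = 31.5 degrees

Final answer: 31.5 degrees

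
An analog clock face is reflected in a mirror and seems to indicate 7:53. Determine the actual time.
Reflection across the vertical (12-6) axis maps a hand at angle A degrees to (360 - A) degrees, which sends a reading of T minutes past 12:00 to (720 - T) minutes past 12:00.
Mirror reads 7:53 = 473 minutes past 12:00.
Actual time: (720 - 473) mod 720 = 247 minutes = 4:07.

Final answer: 4:07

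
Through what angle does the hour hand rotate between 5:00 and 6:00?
The hour hand moves 0.5 degrees per minute.
Time elapsed: 6:00 - 5:00 = 60 minutes
Angular displacement: 60 x 0.5 = 30 degrees

Final answer: 30 degrees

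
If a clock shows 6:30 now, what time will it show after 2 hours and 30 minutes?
Starting time: 6:30
Adding 30 minutes to 30 minutes: 30 + 30 = 60 minutes = 1 hour
Adding 2 hours: 6 + 2 + 1 (carry) = 9
Final time: 9:00

Final answer: 9:00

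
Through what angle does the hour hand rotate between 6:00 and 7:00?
The hour hand moves 0.5 degrees per minute.
Time elapsed: 7:00 - 6:00 = 60 minutes
Angular displacement: 60 x 0.5 = 30 degrees

Final answer: 30 degrees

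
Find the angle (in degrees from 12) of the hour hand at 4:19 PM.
The hour hand moves 30 degrees per hour and 0.5 degrees per minute.
At 4:19: (4) x 30 + 19 x 0.5 = 120 + 9.5 = 129.5 degrees

Final answer: 129.5 degrees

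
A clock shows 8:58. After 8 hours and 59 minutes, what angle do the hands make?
First find the time 8 hours and 59 minutes after 8:58.
Total minutes: 8 x 60 + 58 + 8 x 60 + 59 = 1077.
1077 mod 720 = 357 minutes = 5:57.
Now compute the angle at 5:57:
Hour hand: 5 x 30 + 57 x 0.5 = 178.5 degrees
Minute hand: 57 x 6 = 342 degrees
Difference: |178.5 - 342| = 163.5 degrees
The angle is 163.5 degrees

Final answer: 163.5 degrees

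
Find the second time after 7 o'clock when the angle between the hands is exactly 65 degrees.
At t minutes past 7:00, the hour hand is at 30 x 7 + 0.5t degrees and the minute hand is at 6t degrees.
The smaller angle between them is 65 degrees when |30H - 5.5t| = 65 or |30H - 5.5t| = 295.
With H = 7, solve 30 x 7 - 5.5t = +/- target for each target:
  t = (30 x 7 - 65) / 5.5 = 26.36
  t = (30 x 7 + 65) / 5.5 = 50
  t = (30 x 7 - 295) / 5.5 = -15.45 (outside (0, 60))
  t = (30 x 7 + 295) / 5.5 = 91.82 (outside (0, 60))
Valid solutions in (0, 60): {26.36, 50} minutes.
The second occurrence is t = 50 minutes.
The hands form a 65-degree angle at 50 minutes past 7:00.

Final answer: 50 minutes past 7:00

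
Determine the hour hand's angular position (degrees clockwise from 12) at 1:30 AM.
The hour hand moves 30 degrees per hour and 0.5 degrees per minute.
At 1:30: (1) x 30 + 30 x 0.5 = 30 + 15 = 45 degrees

Final answer: 45 degrees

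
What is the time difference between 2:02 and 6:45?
From 2:02 to 6:45:
(6 x 60 + 45) - (2 x 60 + 2) = 405 - 122 = 283 minutes
= 4 hours and 43 minutes

Final answer: 4 hours and 43 minutes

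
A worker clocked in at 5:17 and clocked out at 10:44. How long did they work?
From 5:17 to 10:44:
(10 x 60 + 44) - (5 x 60 + 17) = 644 - 317 = 327 minutes
= 5 hours and 27 minutes

Final answer: 5 hours and 27 minutes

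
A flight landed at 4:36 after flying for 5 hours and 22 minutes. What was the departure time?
Starting time: 4:36 = 276 total minutes past 12:00
Subtracting: 5 hours and 22 minutes = 322 minutes
276 - 322 = -46 (negative, add 12 hours = 720) = 674 minutes
= 11 hours and 14 minutes past 12:00 = 11:14

Final answer: 11:14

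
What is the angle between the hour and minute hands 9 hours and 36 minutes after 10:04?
First find the time 9 hours and 36 minutes after 10:04.
Total minutes: 10 x 60 + 4 + 9 x 60 + 36 = 1180.
1180 mod 720 = 460 minutes = 7:40.
Now compute the angle at 7:40:
Hour hand: 7 x 30 + 40 x 0.5 = 230 degrees
Minute hand: 40 x 6 = 240 degrees
Difference: |230 - 240| = 10 degrees
The angle is 10 degrees

Final answer: 10 degrees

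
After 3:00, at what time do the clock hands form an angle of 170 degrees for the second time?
At t minutes past 3:00, the hour hand is at 30 x 3 + 0.5t degrees and the minute hand is at 6t degrees.
The smaller angle between them is 170 degrees when |30H - 5.5t| = 170 or |30H - 5.5t| = 190.
With H = 3, solve 30 x 3 - 5.5t = +/- target for each target:
  t = (30 x 3 - 170) / 5.5 = -14.55 (outside (0, 60))
  t = (30 x 3 + 170) / 5.5 = 47.27
  t = (30 x 3 - 190) / 5.5 = -18.18 (outside (0, 60))
  t = (30 x 3 + 190) / 5.5 = 50.91
Valid solutions in (0, 60): {47.27, 50.91} minutes.
The second occurrence is t = 50.91 minutes.
The hands form a 170-degree angle at 50.91 minutes past 3:00.

Final answer: 50.91 minutes past 3:00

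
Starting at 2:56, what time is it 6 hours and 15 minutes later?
Starting time: 2:56
Adding 15 minutes to 56 minutes: 56 + 15 = 71 minutes = 1 hour and 11 minutes
Adding 6 hours: 2 + 6 + 1 (carry) = 9
Final time: 9:11

Final answer: 9:11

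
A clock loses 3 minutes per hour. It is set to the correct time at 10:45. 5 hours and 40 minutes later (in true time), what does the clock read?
For every 60 true minutes, the faulty clock advances 60 - 3 = 57 minutes.
True elapsed: 5 hours and 40 minutes = 340 minutes.
Faulty clock advances: 340 x 57/60 = 323 minutes (drift: 17 minutes behind).
Shown time: 10:45 + 323 minutes = 4:08.

Final answer: 4:08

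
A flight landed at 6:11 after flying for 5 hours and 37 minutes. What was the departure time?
Starting time: 6:11 = 371 total minutes past 12:00
Subtracting: 5 hours and 37 minutes = 337 minutes
371 - 337 = 34 minutes
= 34 minutes past 12:00 = 12:34

Final answer: 12:34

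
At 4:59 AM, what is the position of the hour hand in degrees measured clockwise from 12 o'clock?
The hour hand moves 30 degrees per hour and 0.5 degrees per minute.
At 4:59: (4) x 30 + 59 x 0.5 = 120 + 29.5 = 149.5 degrees

Final answer: 149.5 degrees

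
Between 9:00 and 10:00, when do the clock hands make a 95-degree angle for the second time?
At t minutes past 9:00, the hour hand is at 30 x 9 + 0.5t degrees and the minute hand is at 6t degrees.
The smaller angle between them is 95 degrees when |30H - 5.5t| = 95 or |30H - 5.5t| = 265.
With H = 9, solve 30 x 9 - 5.5t = +/- target for each target:
  t = (30 x 9 - 95) / 5.5 = 31.82
  t = (30 x 9 + 95) / 5.5 = 66.36 (outside (0, 60))
  t = (30 x 9 - 265) / 5.5 = 0.91
  t = (30 x 9 + 265) / 5.5 = 97.27 (outside (0, 60))
Valid solutions in (0, 60): {0.91, 31.82} minutes.
The second occurrence is t = 31.82 minutes.
The hands form a 95-degree angle at 31.82 minutes past 9:00.

Final answer: 31.82 minutes past 9:00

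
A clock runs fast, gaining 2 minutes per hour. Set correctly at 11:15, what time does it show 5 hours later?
For every 60 true minutes, the faulty clock advances 60 + 2 = 62 minutes.
True elapsed: 5 hours = 300 minutes.
Faulty clock advances: 300 x 62/60 = 310 minutes (drift: 10 minutes ahead).
Shown time: 11:15 + 310 minutes = 4:25.

Final answer: 4:25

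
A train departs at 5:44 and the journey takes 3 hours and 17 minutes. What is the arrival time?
Starting time: 5:44
Adding 17 minutes to 44 minutes: 44 + 17 = 61 minutes = 1 hour and 1 minute
Adding 3 hours: 5 + 3 + 1 (carry) = 9
Final time: 9:01

Final answer: 9:01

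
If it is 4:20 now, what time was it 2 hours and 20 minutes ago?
Starting time: 4:20 = 260 total minutes past 12:00
Subtracting: 2 hours and 20 minutes = 140 minutes
260 - 140 = 120 minutes
= 2 hours past 12:00 = 2:00

Final answer: 2:00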